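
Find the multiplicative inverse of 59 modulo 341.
289

gcd(59, 341) = 1, so the inverse exists.
Extended Euclidean algorithm on (341, 59):
341 = 5 × 59 + 46  ⟹  46 = (1)·341 + (-5)·59
59 = 1 × 46 + 13  ⟹  13 = (-1)·341 + (6)·59
46 = 3 × 13 + 7  ⟹  7 = (4)·341 + (-23)·59
13 = 1 × 7 + 6  ⟹  6 = (-5)·341 + (29)·59
7 = 1 × 6 + 1  ⟹  1 = (9)·341 + (-52)·59
So (-52)·59 ≡ 1 (mod 341), i.e. 59^(-1) ≡ -52 ≡ 289 (mod 341).
Check: 59 × 289 = 17051 ≡ 1 (mod 341)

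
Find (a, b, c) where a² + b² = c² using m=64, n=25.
(3471, 3200, 4721)

Euclid's formula: a = m² - n², b = 2mn, c = m² + n²
m = 64, n = 25
a = 64² - 25² = 4096 - 625 = 3471
b = 2 × 64 × 25 = 3200
c = 64² + 25² = 4096 + 625 = 4721
Verification: 3471² + 3200² = 12047841 + 10240000 = 22287841 = 4721² ✓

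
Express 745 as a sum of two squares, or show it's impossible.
4² + 27² (a=4, b=27)

Factorization: 745 = 5 × 149
By Fermat: n is sum of two squares iff every prime p ≡ 3 (mod 4) appears to even power.
All primes ≡ 3 (mod 4) appear to even power.
Search a = 0, 1, 2, … for 745 - a² a perfect square: first hit at a = 4: 745 - 16 = 729 = 27².
745 = 4² + 27² = 16 + 729 ✓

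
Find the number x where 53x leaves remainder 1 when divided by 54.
53

gcd(53, 54) = 1, so the inverse exists.
Extended Euclidean algorithm on (54, 53):
54 = 1 × 53 + 1  ⟹  1 = (1)·54 + (-1)·53
So (-1)·53 ≡ 1 (mod 54), i.e. 53^(-1) ≡ -1 ≡ 53 (mod 54).
Check: 53 × 53 = 2809 ≡ 1 (mod 54)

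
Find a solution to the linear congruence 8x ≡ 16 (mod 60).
x ≡ 2 (mod 15)

gcd(8, 60) = 4, which divides 16, so solutions exist.
Divide through by 4: 2x ≡ 4 (mod 15).
Find 2^(-1) mod 15 by the extended Euclidean algorithm:
15 = 7 × 2 + 1  ⟹  1 = (1)·15 + (-7)·2
So (-7)·2 ≡ 1 (mod 15), i.e. 2^(-1) ≡ -7 ≡ 8 (mod 15).
x ≡ 8 × 4 = 32 ≡ 2 (mod 15).
Check: 8 × 2 = 16 ≡ 16 (mod 60).
x ≡ 2 (mod 15), giving 4 solutions mod 60.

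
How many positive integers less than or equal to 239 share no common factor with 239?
238

239 = 239
φ(n) = n × ∏(1 - 1/p) for each prime p dividing n
φ(239) = 239 × (1 - 1/239) = 238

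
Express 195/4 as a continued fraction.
[48; 1, 3]

Euclidean algorithm steps:
195 = 48 × 4 + 3
4 = 1 × 3 + 1
3 = 3 × 1 + 0
Continued fraction: [48; 1, 3]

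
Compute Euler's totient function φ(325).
240

325 = 5^2 × 13
φ(n) = n × ∏(1 - 1/p) for each prime p dividing n
φ(325) = 325 × (1 - 1/5) × (1 - 1/13) = 240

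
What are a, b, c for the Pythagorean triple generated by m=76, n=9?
(5695, 1368, 5857)

Euclid's formula: a = m² - n², b = 2mn, c = m² + n²
m = 76, n = 9
a = 76² - 9² = 5776 - 81 = 5695
b = 2 × 76 × 9 = 1368
c = 76² + 9² = 5776 + 81 = 5857
Verification: 5695² + 1368² = 32433025 + 1871424 = 34304449 = 5857² ✓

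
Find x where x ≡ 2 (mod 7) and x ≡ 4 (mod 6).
16

Using Chinese Remainder Theorem:
M = 7 × 6 = 42
M1 = 6, M2 = 7
y1 = 6^(-1) mod 7 = 6
y2 = 7^(-1) mod 6 = 1
x = (2×6×6 + 4×7×1) mod 42 = 16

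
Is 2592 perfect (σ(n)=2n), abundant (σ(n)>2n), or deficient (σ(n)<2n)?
abundant

Proper divisors of 2592: sum = 1 + 2 + 3 + 4 + 6 + 8 + 9 + 12 + ... + 432 + 648 + 864 + 1296 (29 divisors) = 5031
Since 5031 > 2592, 2592 is abundant.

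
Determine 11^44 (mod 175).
16

Repeated squaring. Binary of 44 = 101100.
11^1 ≡ 11 (mod 175); 11^2 ≡ 121 (mod 175); 11^4 ≡ 116 (mod 175); 11^8 ≡ 156 (mod 175); 11^16 ≡ 11 (mod 175); 11^32 ≡ 121 (mod 175)
11^44 = 11^4 × 11^8 × 11^32 ≡ 16 (mod 175)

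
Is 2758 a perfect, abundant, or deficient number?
deficient

Proper divisors of 2758: sum = 1 + 2 + 7 + 14 + 197 + 394 + 1379 = 1994
Since 1994 < 2758, 2758 is deficient.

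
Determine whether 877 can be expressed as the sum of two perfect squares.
6² + 29² (a=6, b=29)

Factorization: 877 = 877
By Fermat: n is sum of two squares iff every prime p ≡ 3 (mod 4) appears to even power.
All primes ≡ 3 (mod 4) appear to even power.
Search a = 0, 1, 2, … for 877 - a² a perfect square: first hit at a = 6: 877 - 36 = 841 = 29².
877 = 6² + 29² = 36 + 841 ✓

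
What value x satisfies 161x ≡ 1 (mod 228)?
17

gcd(161, 228) = 1, so the inverse exists.
Extended Euclidean algorithm on (228, 161):
228 = 1 × 161 + 67  ⟹  67 = (1)·228 + (-1)·161
161 = 2 × 67 + 27  ⟹  27 = (-2)·228 + (3)·161
67 = 2 × 27 + 13  ⟹  13 = (5)·228 + (-7)·161
27 = 2 × 13 + 1  ⟹  1 = (-12)·228 + (17)·161
So (17)·161 ≡ 1 (mod 228), i.e. 161^(-1) ≡ 17 (mod 228).
Check: 161 × 17 = 2737 ≡ 1 (mod 228)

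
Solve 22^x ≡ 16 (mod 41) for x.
16

Baby-step giant-step with step n = ⌈√41⌉ = 7.
Baby steps 22^j mod 41 (j:value) for j=0..6: 0:1, 1:22, 2:33, 3:29, 4:23, 5:14, 6:21.
Giant-step multiplier: 22^(-7) ≡ 22^(40-7) = 22^33 ≡ 15 (mod 41).
Giant steps γ_i = 16·15^i mod 41: γ_0=16, γ_1=35, γ_2=33 (in table at j=2).
x = i·n + j = 2·7 + 2 = 16.
Check: 22^16 ≡ 16 (mod 41).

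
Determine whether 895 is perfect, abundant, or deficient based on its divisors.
deficient

Proper divisors of 895: sum = 1 + 5 + 179 = 185
Since 185 < 895, 895 is deficient.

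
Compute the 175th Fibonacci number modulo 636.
85

Matrix identity: Q^n = [[F_(n+1), F_n], [F_n, F_(n-1)]] with Q = [[1,1],[1,0]].
n = 175 = 10101111₂. Square-and-multiply, entries mod 636:
Q^1 = [[1,1],[1,0]]
Q^2 = (Q^1)² = [[2,1],[1,1]]
Q^5 = (Q^2)²·Q = [[8,5],[5,3]]
Q^10 = (Q^5)² = [[89,55],[55,34]]
Q^21 = (Q^10)²·Q = [[539,134],[134,405]]
Q^43 = (Q^21)²·Q = [[585,17],[17,568]]
Q^87 = (Q^43)²·Q = [[231,346],[346,521]]
Q^175 = (Q^87)²·Q = [[153,85],[85,68]]
F_175 mod 636 = Q^175[0][1] = 85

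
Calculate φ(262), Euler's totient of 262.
130

262 = 2 × 131
φ(n) = n × ∏(1 - 1/p) for each prime p dividing n
φ(262) = 262 × (1 - 1/2) × (1 - 1/131) = 130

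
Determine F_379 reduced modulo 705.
146

Matrix identity: Q^n = [[F_(n+1), F_n], [F_n, F_(n-1)]] with Q = [[1,1],[1,0]].
n = 379 = 101111011₂. Square-and-multiply, entries mod 705:
Q^1 = [[1,1],[1,0]]
Q^2 = (Q^1)² = [[2,1],[1,1]]
Q^5 = (Q^2)²·Q = [[8,5],[5,3]]
Q^11 = (Q^5)²·Q = [[144,89],[89,55]]
Q^23 = (Q^11)²·Q = [[543,457],[457,86]]
Q^47 = (Q^23)²·Q = [[141,328],[328,518]]
Q^94 = (Q^47)² = [[565,422],[422,143]]
Q^189 = (Q^94)²·Q = [[140,284],[284,561]]
Q^379 = (Q^189)²·Q = [[420,146],[146,274]]
F_379 mod 705 = Q^379[0][1] = 146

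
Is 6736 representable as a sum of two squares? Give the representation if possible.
56² + 60² (a=56, b=60)

Factorization: 6736 = 2^4 × 421
By Fermat: n is sum of two squares iff every prime p ≡ 3 (mod 4) appears to even power.
All primes ≡ 3 (mod 4) appear to even power.
Search a = 0, 1, 2, … for 6736 - a² a perfect square: first hit at a = 56: 6736 - 3136 = 3600 = 60².
6736 = 56² + 60² = 3136 + 3600 ✓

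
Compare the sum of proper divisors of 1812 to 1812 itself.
abundant

Proper divisors of 1812: sum = 1 + 2 + 3 + 4 + 6 + 12 + 151 + 302 + 453 + 604 + 906 = 2444
Since 2444 > 1812, 1812 is abundant.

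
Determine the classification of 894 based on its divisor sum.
abundant

Proper divisors of 894: sum = 1 + 2 + 3 + 6 + 149 + 298 + 447 = 906
Since 906 > 894, 894 is abundant.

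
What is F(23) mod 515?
332

Matrix identity: Q^n = [[F_(n+1), F_n], [F_n, F_(n-1)]] with Q = [[1,1],[1,0]].
n = 23 = 10111₂. Square-and-multiply, entries mod 515:
Q^1 = [[1,1],[1,0]]
Q^2 = (Q^1)² = [[2,1],[1,1]]
Q^5 = (Q^2)²·Q = [[8,5],[5,3]]
Q^11 = (Q^5)²·Q = [[144,89],[89,55]]
Q^23 = (Q^11)²·Q = [[18,332],[332,201]]
F_23 mod 515 = Q^23[0][1] = 332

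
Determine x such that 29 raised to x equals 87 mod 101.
60

Baby-step giant-step with step n = ⌈√101⌉ = 11.
Baby steps 29^j mod 101 (j:value) for j=0..10: 0:1, 1:29, 2:33, 3:48, 4:79, 5:69, 6:82, 7:55, 8:80, 9:98, 10:14.
Giant-step multiplier: 29^(-11) ≡ 29^(100-11) = 29^89 ≡ 51 (mod 101).
Giant steps γ_i = 87·51^i mod 101: γ_0=87, γ_1=94, γ_2=47, γ_3=74, γ_4=37, γ_5=69 (in table at j=5).
x = i·n + j = 5·11 + 5 = 60.
Check: 29^60 ≡ 87 (mod 101).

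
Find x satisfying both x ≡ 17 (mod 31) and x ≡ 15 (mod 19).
110

Using Chinese Remainder Theorem:
M = 31 × 19 = 589
M1 = 19, M2 = 31
y1 = 19^(-1) mod 31 = 18
y2 = 31^(-1) mod 19 = 8
x = (17×19×18 + 15×31×8) mod 589 = 110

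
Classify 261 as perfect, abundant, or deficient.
deficient

Proper divisors of 261: sum = 1 + 3 + 9 + 29 + 87 = 129
Since 129 < 261, 261 is deficient.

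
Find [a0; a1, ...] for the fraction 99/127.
[0; 1, 3, 1, 1, 6, 2]

Euclidean algorithm steps:
99 = 0 × 127 + 99
127 = 1 × 99 + 28
99 = 3 × 28 + 15
28 = 1 × 15 + 13
15 = 1 × 13 + 2
13 = 6 × 2 + 1
2 = 2 × 1 + 0
Continued fraction: [0; 1, 3, 1, 1, 6, 2]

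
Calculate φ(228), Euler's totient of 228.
72

228 = 2^2 × 3 × 19
φ(n) = n × ∏(1 - 1/p) for each prime p dividing n
φ(228) = 228 × (1 - 1/2) × (1 - 1/3) × (1 - 1/19) = 72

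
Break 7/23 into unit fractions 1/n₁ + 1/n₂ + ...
1/4 + 1/19 + 1/583 + 1/1019084

Greedy algorithm:
7/23: ceiling(23/7) = 4, use 1/4
5/92: ceiling(92/5) = 19, use 1/19
3/1748: ceiling(1748/3) = 583, use 1/583
1/1019084: ceiling(1019084/1) = 1019084, use 1/1019084
Result: 7/23 = 1/4 + 1/19 + 1/583 + 1/1019084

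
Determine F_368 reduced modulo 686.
63

Matrix identity: Q^n = [[F_(n+1), F_n], [F_n, F_(n-1)]] with Q = [[1,1],[1,0]].
n = 368 = 101110000₂. Square-and-multiply, entries mod 686:
Q^1 = [[1,1],[1,0]]
Q^2 = (Q^1)² = [[2,1],[1,1]]
Q^5 = (Q^2)²·Q = [[8,5],[5,3]]
Q^11 = (Q^5)²·Q = [[144,89],[89,55]]
Q^23 = (Q^11)²·Q = [[406,531],[531,561]]
Q^46 = (Q^23)² = [[211,349],[349,548]]
Q^92 = (Q^46)² = [[310,95],[95,215]]
Q^184 = (Q^92)² = [[167,483],[483,370]]
Q^368 = (Q^184)² = [[498,63],[63,435]]
F_368 mod 686 = Q^368[0][1] = 63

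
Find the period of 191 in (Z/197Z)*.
7

197 is prime, so ord(191) divides φ(197) = 196.
Divisors of 196: 1, 2, 4, 7, 14, 28, 49, 98, 196.
Repeated squaring: 191^1 ≡ 191, 191^2 ≡ 36, 191^4 ≡ 114, 191^8 ≡ 191, 191^16 ≡ 36, 191^32 ≡ 114, 191^64 ≡ 191, 191^128 ≡ 36 (mod 197).
Test 191^d mod 197 for each divisor d in increasing order:
191^1 ≡ 191
191^2 ≡ 36
191^4 ≡ 114
191^7 = 191^4·191^2·191^1 ≡ 1  ← first divisor giving 1
The order is 7.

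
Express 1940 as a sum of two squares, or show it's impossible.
2² + 44² (a=2, b=44)

Factorization: 1940 = 2^2 × 5 × 97
By Fermat: n is sum of two squares iff every prime p ≡ 3 (mod 4) appears to even power.
All primes ≡ 3 (mod 4) appear to even power.
Search a = 0, 1, 2, … for 1940 - a² a perfect square: first hit at a = 2: 1940 - 4 = 1936 = 44².
1940 = 2² + 44² = 4 + 1936 ✓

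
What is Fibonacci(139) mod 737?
672

Matrix identity: Q^n = [[F_(n+1), F_n], [F_n, F_(n-1)]] with Q = [[1,1],[1,0]].
n = 139 = 10001011₂. Square-and-multiply, entries mod 737:
Q^1 = [[1,1],[1,0]]
Q^2 = (Q^1)² = [[2,1],[1,1]]
Q^4 = (Q^2)² = [[5,3],[3,2]]
Q^8 = (Q^4)² = [[34,21],[21,13]]
Q^17 = (Q^8)²·Q = [[373,123],[123,250]]
Q^34 = (Q^17)² = [[225,718],[718,244]]
Q^69 = (Q^34)²·Q = [[66,133],[133,670]]
Q^139 = (Q^69)²·Q = [[539,672],[672,604]]
F_139 mod 737 = Q^139[0][1] = 672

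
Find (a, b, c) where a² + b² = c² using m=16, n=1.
(255, 32, 257)

Euclid's formula: a = m² - n², b = 2mn, c = m² + n²
m = 16, n = 1
a = 16² - 1² = 256 - 1 = 255
b = 2 × 16 × 1 = 32
c = 16² + 1² = 256 + 1 = 257
Verification: 255² + 32² = 65025 + 1024 = 66049 = 257² ✓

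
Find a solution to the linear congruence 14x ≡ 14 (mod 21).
x ≡ 1 (mod 3)

gcd(14, 21) = 7, which divides 14, so solutions exist.
Divide through by 7: 2x ≡ 2 (mod 3).
Find 2^(-1) mod 3 by the extended Euclidean algorithm:
3 = 1 × 2 + 1  ⟹  1 = (1)·3 + (-1)·2
So (-1)·2 ≡ 1 (mod 3), i.e. 2^(-1) ≡ -1 ≡ 2 (mod 3).
x ≡ 2 × 2 = 4 ≡ 1 (mod 3).
Check: 14 × 1 = 14 ≡ 14 (mod 21).
x ≡ 1 (mod 3), giving 7 solutions mod 21.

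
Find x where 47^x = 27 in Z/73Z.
54

Baby-step giant-step with step n = ⌈√73⌉ = 9.
Baby steps 47^j mod 73 (j:value) for j=0..8: 0:1, 1:47, 2:19, 3:17, 4:69, 5:31, 6:70, 7:5, 8:16.
Giant-step multiplier: 47^(-9) ≡ 47^(72-9) = 47^63 ≡ 10 (mod 73).
Giant steps γ_i = 27·10^i mod 73: γ_0=27, γ_1=51, γ_2=72, γ_3=63, γ_4=46, γ_5=22, γ_6=1 (in table at j=0).
x = i·n + j = 6·9 + 0 = 54.
Check: 47^54 ≡ 27 (mod 73).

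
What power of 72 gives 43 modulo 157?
115

Baby-step giant-step with step n = ⌈√157⌉ = 13.
Baby steps 72^j mod 157 (j:value) for j=0..12: 0:1, 1:72, 2:3, 3:59, 4:9, 5:20, 6:27, 7:60, 8:81, 9:23, 10:86, 11:69, 12:101.
Giant-step multiplier: 72^(-13) ≡ 72^(156-13) = 72^143 ≡ 22 (mod 157).
Giant steps γ_i = 43·22^i mod 157: γ_0=43, γ_1=4, γ_2=88, γ_3=52, γ_4=45, γ_5=48, γ_6=114, γ_7=153, γ_8=69 (in table at j=11).
x = i·n + j = 8·13 + 11 = 115.
Check: 72^115 ≡ 43 (mod 157).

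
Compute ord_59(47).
58

59 is prime, so ord(47) divides φ(59) = 58.
Divisors of 58: 1, 2, 29, 58.
Repeated squaring: 47^1 ≡ 47, 47^2 ≡ 26, 47^4 ≡ 27, 47^8 ≡ 21, 47^16 ≡ 28, 47^32 ≡ 17 (mod 59).
Test 47^d mod 59 for each divisor d in increasing order:
47^1 ≡ 47
47^2 ≡ 26
47^29 = 47^16·47^8·47^4·47^1 ≡ 58
47^58 = 47^32·47^16·47^8·47^2 ≡ 1  ← first divisor giving 1
The order is 58.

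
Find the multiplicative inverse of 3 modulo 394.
263

gcd(3, 394) = 1, so the inverse exists.
Extended Euclidean algorithm on (394, 3):
394 = 131 × 3 + 1  ⟹  1 = (1)·394 + (-131)·3
So (-131)·3 ≡ 1 (mod 394), i.e. 3^(-1) ≡ -131 ≡ 263 (mod 394).
Check: 3 × 263 = 789 ≡ 1 (mod 394)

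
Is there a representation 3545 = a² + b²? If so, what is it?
8² + 59² (a=8, b=59)

Factorization: 3545 = 5 × 709
By Fermat: n is sum of two squares iff every prime p ≡ 3 (mod 4) appears to even power.
All primes ≡ 3 (mod 4) appear to even power.
Search a = 0, 1, 2, … for 3545 - a² a perfect square: first hit at a = 8: 3545 - 64 = 3481 = 59².
3545 = 8² + 59² = 64 + 3481 ✓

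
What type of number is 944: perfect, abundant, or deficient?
deficient

Proper divisors of 944: sum = 1 + 2 + 4 + 8 + 16 + 59 + 118 + 236 + 472 = 916
Since 916 < 944, 944 is deficient.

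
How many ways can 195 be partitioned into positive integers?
2580840212973

p(n) counts ways to write n as a sum of positive integers (order ignored).
Euler's pentagonal recurrence: p(k) = p(k-1) + p(k-2) - p(k-5) - p(k-7) + p(k-12) + p(k-15) - ... (offsets j(3j∓1)/2, signs ++--, p(0)=1, p(<0)=0).
DP table for k = 0..194: p(0)=1, p(1)=1, p(2)=2, p(3)=3, p(4)=5, p(5)=7, p(6)=11, p(7)=15, p(8)=22, p(9)=30, p(10)=42, p(11)=56, p(12)=77, p(13)=101, p(14)=135, p(15)=176, p(16)=231, p(17)=297, p(18)=385, p(19)=490, p(20)=627, p(21)=792, p(22)=1002, p(23)=1255, p(24)=1575, p(25)=1958, p(26)=2436, p(27)=3010, p(28)=3718, p(29)=4565, p(30)=5604, p(31)=6842, p(32)=8349, p(33)=10143, p(34)=12310, p(35)=14883, p(36)=17977, p(37)=21637, p(38)=26015, p(39)=31185, p(40)=37338, p(41)=44583, p(42)=53174, p(43)=63261, p(44)=75175, p(45)=89134, p(46)=105558, p(47)=124754, p(48)=147273, p(49)=173525, p(50)=204226, p(51)=239943, p(52)=281589, p(53)=329931, p(54)=386155, p(55)=451276, p(56)=526823, p(57)=614154, p(58)=715220, p(59)=831820, p(60)=966467, p(61)=1121505, p(62)=1300156, p(63)=1505499, p(64)=1741630, p(65)=2012558, p(66)=2323520, p(67)=2679689, p(68)=3087735, p(69)=3554345, p(70)=4087968, p(71)=4697205, p(72)=5392783, p(73)=6185689, p(74)=7089500, p(75)=8118264, p(76)=9289091, p(77)=10619863, p(78)=12132164, p(79)=13848650, p(80)=15796476, p(81)=18004327, p(82)=20506255, p(83)=23338469, p(84)=26543660, p(85)=30167357, p(86)=34262962, p(87)=38887673, p(88)=44108109, p(89)=49995925, p(90)=56634173, p(91)=64112359, p(92)=72533807, p(93)=82010177, p(94)=92669720, p(95)=104651419, p(96)=118114304, p(97)=133230930, p(98)=150198136, p(99)=169229875, p(100)=190569292, p(101)=214481126, p(102)=241265379, p(103)=271248950, p(104)=304801365, p(105)=342325709, p(106)=384276336, p(107)=431149389, p(108)=483502844, p(109)=541946240, p(110)=607163746, p(111)=679903203, p(112)=761002156, p(113)=851376628, p(114)=952050665, p(115)=1064144451, p(116)=1188908248, p(117)=1327710076, p(118)=1482074143, p(119)=1653668665, p(120)=1844349560, p(121)=2056148051, p(122)=2291320912, p(123)=2552338241, p(124)=2841940500, p(125)=3163127352, p(126)=3519222692, p(127)=3913864295, p(128)=4351078600, p(129)=4835271870, p(130)=5371315400, p(131)=5964539504, p(132)=6620830889, p(133)=7346629512, p(134)=8149040695, p(135)=9035836076, p(136)=10015581680, p(137)=11097645016, p(138)=12292341831, p(139)=13610949895, p(140)=15065878135, p(141)=16670689208, p(142)=18440293320, p(143)=20390982757, p(144)=22540654445, p(145)=24908858009, p(146)=27517052599, p(147)=30388671978, p(148)=33549419497, p(149)=37027355200, p(150)=40853235313, p(151)=45060624582, p(152)=49686288421, p(153)=54770336324, p(154)=60356673280, p(155)=66493182097, p(156)=73232243759, p(157)=80630964769, p(158)=88751778802, p(159)=97662728555, p(160)=107438159466, p(161)=118159068427, p(162)=129913904637, p(163)=142798995930, p(164)=156919475295, p(165)=172389800255, p(166)=189334822579, p(167)=207890420102, p(168)=228204732751, p(169)=250438925115, p(170)=274768617130, p(171)=301384802048, p(172)=330495499613, p(173)=362326859895, p(174)=397125074750, p(175)=435157697830, p(176)=476715857290, p(177)=522115831195, p(178)=571701605655, p(179)=625846753120, p(180)=684957390936, p(181)=749474411781, p(182)=819876908323, p(183)=896684817527, p(184)=980462880430, p(185)=1071823774337, p(186)=1171432692373, p(187)=1280011042268, p(188)=1398341745571, p(189)=1527273599625, p(190)=1667727404093, p(191)=1820701100652, p(192)=1987276856363, p(193)=2168627105469, p(194)=2366022741845.
Final step: p(195) = p(194) + p(193) - p(190) - p(188) + p(183) + p(180) - p(173) - p(169) + p(160) + p(155) - p(144) - p(138) + p(125) + p(118) - p(103) - p(95) + p(78) + p(69) - p(50) - p(40) + p(19) + p(8)
= 2366022741845 + 2168627105469 - 1667727404093 - 1398341745571 + 896684817527 + 684957390936 - 362326859895 - 250438925115 + 107438159466 + 66493182097 - 22540654445 - 12292341831 + 3163127352 + 1482074143 - 271248950 - 104651419 + 12132164 + 3554345 - 204226 - 37338 + 490 + 22
= 2580840212973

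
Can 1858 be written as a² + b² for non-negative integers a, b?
3² + 43² (a=3, b=43)

Factorization: 1858 = 2 × 929
By Fermat: n is sum of two squares iff every prime p ≡ 3 (mod 4) appears to even power.
All primes ≡ 3 (mod 4) appear to even power.
Search a = 0, 1, 2, … for 1858 - a² a perfect square: first hit at a = 3: 1858 - 9 = 1849 = 43².
1858 = 3² + 43² = 9 + 1849 ✓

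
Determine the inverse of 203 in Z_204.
203

gcd(203, 204) = 1, so the inverse exists.
Extended Euclidean algorithm on (204, 203):
204 = 1 × 203 + 1  ⟹  1 = (1)·204 + (-1)·203
So (-1)·203 ≡ 1 (mod 204), i.e. 203^(-1) ≡ -1 ≡ 203 (mod 204).
Check: 203 × 203 = 41209 ≡ 1 (mod 204)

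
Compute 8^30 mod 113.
64

Repeated squaring. Binary of 30 = 11110.
8^1 ≡ 8 (mod 113); 8^2 ≡ 64 (mod 113); 8^4 ≡ 28 (mod 113); 8^8 ≡ 106 (mod 113); 8^16 ≡ 49 (mod 113)
8^30 = 8^2 × 8^4 × 8^8 × 8^16 ≡ 64 (mod 113)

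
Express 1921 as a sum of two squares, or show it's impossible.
20² + 39² (a=20, b=39)

Factorization: 1921 = 17 × 113
By Fermat: n is sum of two squares iff every prime p ≡ 3 (mod 4) appears to even power.
All primes ≡ 3 (mod 4) appear to even power.
Search a = 0, 1, 2, … for 1921 - a² a perfect square: first hit at a = 20: 1921 - 400 = 1521 = 39².
1921 = 20² + 39² = 400 + 1521 ✓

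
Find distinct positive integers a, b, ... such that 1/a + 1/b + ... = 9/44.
1/5 + 1/220

Greedy algorithm:
9/44: ceiling(44/9) = 5, use 1/5
1/220: ceiling(220/1) = 220, use 1/220
Result: 9/44 = 1/5 + 1/220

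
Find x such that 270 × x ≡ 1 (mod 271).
270

gcd(270, 271) = 1, so the inverse exists.
Extended Euclidean algorithm on (271, 270):
271 = 1 × 270 + 1  ⟹  1 = (1)·271 + (-1)·270
So (-1)·270 ≡ 1 (mod 271), i.e. 270^(-1) ≡ -1 ≡ 270 (mod 271).
Check: 270 × 270 = 72900 ≡ 1 (mod 271)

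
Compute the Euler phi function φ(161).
132

161 = 7 × 23
φ(n) = n × ∏(1 - 1/p) for each prime p dividing n
φ(161) = 161 × (1 - 1/7) × (1 - 1/23) = 132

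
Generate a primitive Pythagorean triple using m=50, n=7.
(2451, 700, 2549)

Euclid's formula: a = m² - n², b = 2mn, c = m² + n²
m = 50, n = 7
a = 50² - 7² = 2500 - 49 = 2451
b = 2 × 50 × 7 = 700
c = 50² + 7² = 2500 + 49 = 2549
Verification: 2451² + 700² = 6007401 + 490000 = 6497401 = 2549² ✓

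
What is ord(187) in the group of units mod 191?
190

191 is prime, so ord(187) divides φ(191) = 190.
Divisors of 190: 1, 2, 5, 10, 19, 38, 95, 190.
Repeated squaring: 187^1 ≡ 187, 187^2 ≡ 16, 187^4 ≡ 65, 187^8 ≡ 23, 187^16 ≡ 147, 187^32 ≡ 26, 187^64 ≡ 103, 187^128 ≡ 104 (mod 191).
Test 187^d mod 191 for each divisor d in increasing order:
187^1 ≡ 187
187^2 ≡ 16
187^5 = 187^4·187^1 ≡ 122
187^10 = 187^8·187^2 ≡ 177
187^19 = 187^16·187^2·187^1 ≡ 142
187^38 = 187^32·187^4·187^2 ≡ 109
187^95 = 187^64·187^16·187^8·187^4·187^2·187^1 ≡ 190
187^190 = 187^128·187^32·187^16·187^8·187^4·187^2 ≡ 1  ← first divisor giving 1
The order is 190.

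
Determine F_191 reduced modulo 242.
221

Matrix identity: Q^n = [[F_(n+1), F_n], [F_n, F_(n-1)]] with Q = [[1,1],[1,0]].
n = 191 = 10111111₂. Square-and-multiply, entries mod 242:
Q^1 = [[1,1],[1,0]]
Q^2 = (Q^1)² = [[2,1],[1,1]]
Q^5 = (Q^2)²·Q = [[8,5],[5,3]]
Q^11 = (Q^5)²·Q = [[144,89],[89,55]]
Q^23 = (Q^11)²·Q = [[146,101],[101,45]]
Q^47 = (Q^23)²·Q = [[230,57],[57,173]]
Q^95 = (Q^47)²·Q = [[228,5],[5,223]]
Q^191 = (Q^95)²·Q = [[56,221],[221,77]]
F_191 mod 242 = Q^191[0][1] = 221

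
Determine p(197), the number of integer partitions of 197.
3068829878530

p(n) counts ways to write n as a sum of positive integers (order ignored).
Euler's pentagonal recurrence: p(k) = p(k-1) + p(k-2) - p(k-5) - p(k-7) + p(k-12) + p(k-15) - ... (offsets j(3j∓1)/2, signs ++--, p(0)=1, p(<0)=0).
DP table for k = 0..196: p(0)=1, p(1)=1, p(2)=2, p(3)=3, p(4)=5, p(5)=7, p(6)=11, p(7)=15, p(8)=22, p(9)=30, p(10)=42, p(11)=56, p(12)=77, p(13)=101, p(14)=135, p(15)=176, p(16)=231, p(17)=297, p(18)=385, p(19)=490, p(20)=627, p(21)=792, p(22)=1002, p(23)=1255, p(24)=1575, p(25)=1958, p(26)=2436, p(27)=3010, p(28)=3718, p(29)=4565, p(30)=5604, p(31)=6842, p(32)=8349, p(33)=10143, p(34)=12310, p(35)=14883, p(36)=17977, p(37)=21637, p(38)=26015, p(39)=31185, p(40)=37338, p(41)=44583, p(42)=53174, p(43)=63261, p(44)=75175, p(45)=89134, p(46)=105558, p(47)=124754, p(48)=147273, p(49)=173525, p(50)=204226, p(51)=239943, p(52)=281589, p(53)=329931, p(54)=386155, p(55)=451276, p(56)=526823, p(57)=614154, p(58)=715220, p(59)=831820, p(60)=966467, p(61)=1121505, p(62)=1300156, p(63)=1505499, p(64)=1741630, p(65)=2012558, p(66)=2323520, p(67)=2679689, p(68)=3087735, p(69)=3554345, p(70)=4087968, p(71)=4697205, p(72)=5392783, p(73)=6185689, p(74)=7089500, p(75)=8118264, p(76)=9289091, p(77)=10619863, p(78)=12132164, p(79)=13848650, p(80)=15796476, p(81)=18004327, p(82)=20506255, p(83)=23338469, p(84)=26543660, p(85)=30167357, p(86)=34262962, p(87)=38887673, p(88)=44108109, p(89)=49995925, p(90)=56634173, p(91)=64112359, p(92)=72533807, p(93)=82010177, p(94)=92669720, p(95)=104651419, p(96)=118114304, p(97)=133230930, p(98)=150198136, p(99)=169229875, p(100)=190569292, p(101)=214481126, p(102)=241265379, p(103)=271248950, p(104)=304801365, p(105)=342325709, p(106)=384276336, p(107)=431149389, p(108)=483502844, p(109)=541946240, p(110)=607163746, p(111)=679903203, p(112)=761002156, p(113)=851376628, p(114)=952050665, p(115)=1064144451, p(116)=1188908248, p(117)=1327710076, p(118)=1482074143, p(119)=1653668665, p(120)=1844349560, p(121)=2056148051, p(122)=2291320912, p(123)=2552338241, p(124)=2841940500, p(125)=3163127352, p(126)=3519222692, p(127)=3913864295, p(128)=4351078600, p(129)=4835271870, p(130)=5371315400, p(131)=5964539504, p(132)=6620830889, p(133)=7346629512, p(134)=8149040695, p(135)=9035836076, p(136)=10015581680, p(137)=11097645016, p(138)=12292341831, p(139)=13610949895, p(140)=15065878135, p(141)=16670689208, p(142)=18440293320, p(143)=20390982757, p(144)=22540654445, p(145)=24908858009, p(146)=27517052599, p(147)=30388671978, p(148)=33549419497, p(149)=37027355200, p(150)=40853235313, p(151)=45060624582, p(152)=49686288421, p(153)=54770336324, p(154)=60356673280, p(155)=66493182097, p(156)=73232243759, p(157)=80630964769, p(158)=88751778802, p(159)=97662728555, p(160)=107438159466, p(161)=118159068427, p(162)=129913904637, p(163)=142798995930, p(164)=156919475295, p(165)=172389800255, p(166)=189334822579, p(167)=207890420102, p(168)=228204732751, p(169)=250438925115, p(170)=274768617130, p(171)=301384802048, p(172)=330495499613, p(173)=362326859895, p(174)=397125074750, p(175)=435157697830, p(176)=476715857290, p(177)=522115831195, p(178)=571701605655, p(179)=625846753120, p(180)=684957390936, p(181)=749474411781, p(182)=819876908323, p(183)=896684817527, p(184)=980462880430, p(185)=1071823774337, p(186)=1171432692373, p(187)=1280011042268, p(188)=1398341745571, p(189)=1527273599625, p(190)=1667727404093, p(191)=1820701100652, p(192)=1987276856363, p(193)=2168627105469, p(194)=2366022741845, p(195)=2580840212973, p(196)=2814570987591.
Final step: p(197) = p(196) + p(195) - p(192) - p(190) + p(185) + p(182) - p(175) - p(171) + p(162) + p(157) - p(146) - p(140) + p(127) + p(120) - p(105) - p(97) + p(80) + p(71) - p(52) - p(42) + p(21) + p(10)
= 2814570987591 + 2580840212973 - 1987276856363 - 1667727404093 + 1071823774337 + 819876908323 - 435157697830 - 301384802048 + 129913904637 + 80630964769 - 27517052599 - 15065878135 + 3913864295 + 1844349560 - 342325709 - 133230930 + 15796476 + 4697205 - 281589 - 53174 + 792 + 42
= 3068829878530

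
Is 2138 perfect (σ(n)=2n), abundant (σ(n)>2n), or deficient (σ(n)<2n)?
deficient

Proper divisors of 2138: sum = 1 + 2 + 1069 = 1072
Since 1072 < 2138, 2138 is deficient.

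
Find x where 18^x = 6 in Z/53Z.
2

Baby-step giant-step with step n = ⌈√53⌉ = 8.
Baby steps 18^j mod 53 (j:value) for j=0..7: 0:1, 1:18, 2:6, 3:2, 4:36, 5:12, 6:4, 7:19.
h = 6 is already in the table at j=2, so x = 2.
Check: 18^2 ≡ 6 (mod 53).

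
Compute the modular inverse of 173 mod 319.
260

gcd(173, 319) = 1, so the inverse exists.
Extended Euclidean algorithm on (319, 173):
319 = 1 × 173 + 146  ⟹  146 = (1)·319 + (-1)·173
173 = 1 × 146 + 27  ⟹  27 = (-1)·319 + (2)·173
146 = 5 × 27 + 11  ⟹  11 = (6)·319 + (-11)·173
27 = 2 × 11 + 5  ⟹  5 = (-13)·319 + (24)·173
11 = 2 × 5 + 1  ⟹  1 = (32)·319 + (-59)·173
So (-59)·173 ≡ 1 (mod 319), i.e. 173^(-1) ≡ -59 ≡ 260 (mod 319).
Check: 173 × 260 = 44980 ≡ 1 (mod 319)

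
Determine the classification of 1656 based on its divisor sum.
abundant

Proper divisors of 1656: sum = 1 + 2 + 3 + 4 + 6 + 8 + 9 + 12 + ... + 276 + 414 + 552 + 828 (23 divisors) = 3024
Since 3024 > 1656, 1656 is abundant.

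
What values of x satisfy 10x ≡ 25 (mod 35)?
x ≡ 6 (mod 7)

gcd(10, 35) = 5, which divides 25, so solutions exist.
Divide through by 5: 2x ≡ 5 (mod 7).
Find 2^(-1) mod 7 by the extended Euclidean algorithm:
7 = 3 × 2 + 1  ⟹  1 = (1)·7 + (-3)·2
So (-3)·2 ≡ 1 (mod 7), i.e. 2^(-1) ≡ -3 ≡ 4 (mod 7).
x ≡ 4 × 5 = 20 ≡ 6 (mod 7).
Check: 10 × 6 = 60 ≡ 25 (mod 35).
x ≡ 6 (mod 7), giving 5 solutions mod 35.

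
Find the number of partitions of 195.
2580840212973

p(n) counts ways to write n as a sum of positive integers (order ignored).
Euler's pentagonal recurrence: p(k) = p(k-1) + p(k-2) - p(k-5) - p(k-7) + p(k-12) + p(k-15) - ... (offsets j(3j∓1)/2, signs ++--, p(0)=1, p(<0)=0).
DP table for k = 0..194: p(0)=1, p(1)=1, p(2)=2, p(3)=3, p(4)=5, p(5)=7, p(6)=11, p(7)=15, p(8)=22, p(9)=30, p(10)=42, p(11)=56, p(12)=77, p(13)=101, p(14)=135, p(15)=176, p(16)=231, p(17)=297, p(18)=385, p(19)=490, p(20)=627, p(21)=792, p(22)=1002, p(23)=1255, p(24)=1575, p(25)=1958, p(26)=2436, p(27)=3010, p(28)=3718, p(29)=4565, p(30)=5604, p(31)=6842, p(32)=8349, p(33)=10143, p(34)=12310, p(35)=14883, p(36)=17977, p(37)=21637, p(38)=26015, p(39)=31185, p(40)=37338, p(41)=44583, p(42)=53174, p(43)=63261, p(44)=75175, p(45)=89134, p(46)=105558, p(47)=124754, p(48)=147273, p(49)=173525, p(50)=204226, p(51)=239943, p(52)=281589, p(53)=329931, p(54)=386155, p(55)=451276, p(56)=526823, p(57)=614154, p(58)=715220, p(59)=831820, p(60)=966467, p(61)=1121505, p(62)=1300156, p(63)=1505499, p(64)=1741630, p(65)=2012558, p(66)=2323520, p(67)=2679689, p(68)=3087735, p(69)=3554345, p(70)=4087968, p(71)=4697205, p(72)=5392783, p(73)=6185689, p(74)=7089500, p(75)=8118264, p(76)=9289091, p(77)=10619863, p(78)=12132164, p(79)=13848650, p(80)=15796476, p(81)=18004327, p(82)=20506255, p(83)=23338469, p(84)=26543660, p(85)=30167357, p(86)=34262962, p(87)=38887673, p(88)=44108109, p(89)=49995925, p(90)=56634173, p(91)=64112359, p(92)=72533807, p(93)=82010177, p(94)=92669720, p(95)=104651419, p(96)=118114304, p(97)=133230930, p(98)=150198136, p(99)=169229875, p(100)=190569292, p(101)=214481126, p(102)=241265379, p(103)=271248950, p(104)=304801365, p(105)=342325709, p(106)=384276336, p(107)=431149389, p(108)=483502844, p(109)=541946240, p(110)=607163746, p(111)=679903203, p(112)=761002156, p(113)=851376628, p(114)=952050665, p(115)=1064144451, p(116)=1188908248, p(117)=1327710076, p(118)=1482074143, p(119)=1653668665, p(120)=1844349560, p(121)=2056148051, p(122)=2291320912, p(123)=2552338241, p(124)=2841940500, p(125)=3163127352, p(126)=3519222692, p(127)=3913864295, p(128)=4351078600, p(129)=4835271870, p(130)=5371315400, p(131)=5964539504, p(132)=6620830889, p(133)=7346629512, p(134)=8149040695, p(135)=9035836076, p(136)=10015581680, p(137)=11097645016, p(138)=12292341831, p(139)=13610949895, p(140)=15065878135, p(141)=16670689208, p(142)=18440293320, p(143)=20390982757, p(144)=22540654445, p(145)=24908858009, p(146)=27517052599, p(147)=30388671978, p(148)=33549419497, p(149)=37027355200, p(150)=40853235313, p(151)=45060624582, p(152)=49686288421, p(153)=54770336324, p(154)=60356673280, p(155)=66493182097, p(156)=73232243759, p(157)=80630964769, p(158)=88751778802, p(159)=97662728555, p(160)=107438159466, p(161)=118159068427, p(162)=129913904637, p(163)=142798995930, p(164)=156919475295, p(165)=172389800255, p(166)=189334822579, p(167)=207890420102, p(168)=228204732751, p(169)=250438925115, p(170)=274768617130, p(171)=301384802048, p(172)=330495499613, p(173)=362326859895, p(174)=397125074750, p(175)=435157697830, p(176)=476715857290, p(177)=522115831195, p(178)=571701605655, p(179)=625846753120, p(180)=684957390936, p(181)=749474411781, p(182)=819876908323, p(183)=896684817527, p(184)=980462880430, p(185)=1071823774337, p(186)=1171432692373, p(187)=1280011042268, p(188)=1398341745571, p(189)=1527273599625, p(190)=1667727404093, p(191)=1820701100652, p(192)=1987276856363, p(193)=2168627105469, p(194)=2366022741845.
Final step: p(195) = p(194) + p(193) - p(190) - p(188) + p(183) + p(180) - p(173) - p(169) + p(160) + p(155) - p(144) - p(138) + p(125) + p(118) - p(103) - p(95) + p(78) + p(69) - p(50) - p(40) + p(19) + p(8)
= 2366022741845 + 2168627105469 - 1667727404093 - 1398341745571 + 896684817527 + 684957390936 - 362326859895 - 250438925115 + 107438159466 + 66493182097 - 22540654445 - 12292341831 + 3163127352 + 1482074143 - 271248950 - 104651419 + 12132164 + 3554345 - 204226 - 37338 + 490 + 22
= 2580840212973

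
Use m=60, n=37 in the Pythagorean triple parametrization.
(2231, 4440, 4969)

Euclid's formula: a = m² - n², b = 2mn, c = m² + n²
m = 60, n = 37
a = 60² - 37² = 3600 - 1369 = 2231
b = 2 × 60 × 37 = 4440
c = 60² + 37² = 3600 + 1369 = 4969
Verification: 2231² + 4440² = 4977361 + 19713600 = 24690961 = 4969² ✓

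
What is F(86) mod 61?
3

Matrix identity: Q^n = [[F_(n+1), F_n], [F_n, F_(n-1)]] with Q = [[1,1],[1,0]].
n = 86 = 1010110₂. Square-and-multiply, entries mod 61:
Q^1 = [[1,1],[1,0]]
Q^2 = (Q^1)² = [[2,1],[1,1]]
Q^5 = (Q^2)²·Q = [[8,5],[5,3]]
Q^10 = (Q^5)² = [[28,55],[55,34]]
Q^21 = (Q^10)²·Q = [[21,27],[27,55]]
Q^43 = (Q^21)²·Q = [[50,11],[11,39]]
Q^86 = (Q^43)² = [[59,3],[3,56]]
F_86 mod 61 = Q^86[0][1] = 3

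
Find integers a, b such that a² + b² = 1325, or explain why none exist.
10² + 35² (a=10, b=35)

Factorization: 1325 = 5^2 × 53
By Fermat: n is sum of two squares iff every prime p ≡ 3 (mod 4) appears to even power.
All primes ≡ 3 (mod 4) appear to even power.
Search a = 0, 1, 2, … for 1325 - a² a perfect square: first hit at a = 10: 1325 - 100 = 1225 = 35².
1325 = 10² + 35² = 100 + 1225 ✓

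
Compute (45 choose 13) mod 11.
0

Using Lucas' theorem:
Write n=45 and k=13 in base 11:
n in base 11: [4, 1]
k in base 11: [1, 2]
C(45,13) mod 11 = ∏ C(n_i, k_i) mod 11
Digit binomials (mod 11): C(4,1) = 4; C(1,2) = 0 (k_i > n_i)
Product: 4 × 0 = 0 ≡ 0 (mod 11)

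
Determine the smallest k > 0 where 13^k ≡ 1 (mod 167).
166

167 is prime, so ord(13) divides φ(167) = 166.
Divisors of 166: 1, 2, 83, 166.
Repeated squaring: 13^1 ≡ 13, 13^2 ≡ 2, 13^4 ≡ 4, 13^8 ≡ 16, 13^16 ≡ 89, 13^32 ≡ 72, 13^64 ≡ 7, 13^128 ≡ 49 (mod 167).
Test 13^d mod 167 for each divisor d in increasing order:
13^1 ≡ 13
13^2 ≡ 2
13^83 = 13^64·13^16·13^2·13^1 ≡ 166
13^166 = 13^128·13^32·13^4·13^2 ≡ 1  ← first divisor giving 1
The order is 166.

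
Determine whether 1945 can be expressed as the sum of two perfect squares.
3² + 44² (a=3, b=44)

Factorization: 1945 = 5 × 389
By Fermat: n is sum of two squares iff every prime p ≡ 3 (mod 4) appears to even power.
All primes ≡ 3 (mod 4) appear to even power.
Search a = 0, 1, 2, … for 1945 - a² a perfect square: first hit at a = 3: 1945 - 9 = 1936 = 44².
1945 = 3² + 44² = 9 + 1936 ✓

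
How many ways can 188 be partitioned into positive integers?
1398341745571

p(n) counts ways to write n as a sum of positive integers (order ignored).
Euler's pentagonal recurrence: p(k) = p(k-1) + p(k-2) - p(k-5) - p(k-7) + p(k-12) + p(k-15) - ... (offsets j(3j∓1)/2, signs ++--, p(0)=1, p(<0)=0).
DP table for k = 0..187: p(0)=1, p(1)=1, p(2)=2, p(3)=3, p(4)=5, p(5)=7, p(6)=11, p(7)=15, p(8)=22, p(9)=30, p(10)=42, p(11)=56, p(12)=77, p(13)=101, p(14)=135, p(15)=176, p(16)=231, p(17)=297, p(18)=385, p(19)=490, p(20)=627, p(21)=792, p(22)=1002, p(23)=1255, p(24)=1575, p(25)=1958, p(26)=2436, p(27)=3010, p(28)=3718, p(29)=4565, p(30)=5604, p(31)=6842, p(32)=8349, p(33)=10143, p(34)=12310, p(35)=14883, p(36)=17977, p(37)=21637, p(38)=26015, p(39)=31185, p(40)=37338, p(41)=44583, p(42)=53174, p(43)=63261, p(44)=75175, p(45)=89134, p(46)=105558, p(47)=124754, p(48)=147273, p(49)=173525, p(50)=204226, p(51)=239943, p(52)=281589, p(53)=329931, p(54)=386155, p(55)=451276, p(56)=526823, p(57)=614154, p(58)=715220, p(59)=831820, p(60)=966467, p(61)=1121505, p(62)=1300156, p(63)=1505499, p(64)=1741630, p(65)=2012558, p(66)=2323520, p(67)=2679689, p(68)=3087735, p(69)=3554345, p(70)=4087968, p(71)=4697205, p(72)=5392783, p(73)=6185689, p(74)=7089500, p(75)=8118264, p(76)=9289091, p(77)=10619863, p(78)=12132164, p(79)=13848650, p(80)=15796476, p(81)=18004327, p(82)=20506255, p(83)=23338469, p(84)=26543660, p(85)=30167357, p(86)=34262962, p(87)=38887673, p(88)=44108109, p(89)=49995925, p(90)=56634173, p(91)=64112359, p(92)=72533807, p(93)=82010177, p(94)=92669720, p(95)=104651419, p(96)=118114304, p(97)=133230930, p(98)=150198136, p(99)=169229875, p(100)=190569292, p(101)=214481126, p(102)=241265379, p(103)=271248950, p(104)=304801365, p(105)=342325709, p(106)=384276336, p(107)=431149389, p(108)=483502844, p(109)=541946240, p(110)=607163746, p(111)=679903203, p(112)=761002156, p(113)=851376628, p(114)=952050665, p(115)=1064144451, p(116)=1188908248, p(117)=1327710076, p(118)=1482074143, p(119)=1653668665, p(120)=1844349560, p(121)=2056148051, p(122)=2291320912, p(123)=2552338241, p(124)=2841940500, p(125)=3163127352, p(126)=3519222692, p(127)=3913864295, p(128)=4351078600, p(129)=4835271870, p(130)=5371315400, p(131)=5964539504, p(132)=6620830889, p(133)=7346629512, p(134)=8149040695, p(135)=9035836076, p(136)=10015581680, p(137)=11097645016, p(138)=12292341831, p(139)=13610949895, p(140)=15065878135, p(141)=16670689208, p(142)=18440293320, p(143)=20390982757, p(144)=22540654445, p(145)=24908858009, p(146)=27517052599, p(147)=30388671978, p(148)=33549419497, p(149)=37027355200, p(150)=40853235313, p(151)=45060624582, p(152)=49686288421, p(153)=54770336324, p(154)=60356673280, p(155)=66493182097, p(156)=73232243759, p(157)=80630964769, p(158)=88751778802, p(159)=97662728555, p(160)=107438159466, p(161)=118159068427, p(162)=129913904637, p(163)=142798995930, p(164)=156919475295, p(165)=172389800255, p(166)=189334822579, p(167)=207890420102, p(168)=228204732751, p(169)=250438925115, p(170)=274768617130, p(171)=301384802048, p(172)=330495499613, p(173)=362326859895, p(174)=397125074750, p(175)=435157697830, p(176)=476715857290, p(177)=522115831195, p(178)=571701605655, p(179)=625846753120, p(180)=684957390936, p(181)=749474411781, p(182)=819876908323, p(183)=896684817527, p(184)=980462880430, p(185)=1071823774337, p(186)=1171432692373, p(187)=1280011042268.
Final step: p(188) = p(187) + p(186) - p(183) - p(181) + p(176) + p(173) - p(166) - p(162) + p(153) + p(148) - p(137) - p(131) + p(118) + p(111) - p(96) - p(88) + p(71) + p(62) - p(43) - p(33) + p(12) + p(1)
= 1280011042268 + 1171432692373 - 896684817527 - 749474411781 + 476715857290 + 362326859895 - 189334822579 - 129913904637 + 54770336324 + 33549419497 - 11097645016 - 5964539504 + 1482074143 + 679903203 - 118114304 - 44108109 + 4697205 + 1300156 - 63261 - 10143 + 77 + 1
= 1398341745571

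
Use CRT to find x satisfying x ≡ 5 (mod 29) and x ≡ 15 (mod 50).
1165

Using Chinese Remainder Theorem:
M = 29 × 50 = 1450
M1 = 50, M2 = 29
y1 = 50^(-1) mod 29 = 18
y2 = 29^(-1) mod 50 = 19
x = (5×50×18 + 15×29×19) mod 1450 = 1165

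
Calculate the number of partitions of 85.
30167357

p(n) counts ways to write n as a sum of positive integers (order ignored).
Euler's pentagonal recurrence: p(k) = p(k-1) + p(k-2) - p(k-5) - p(k-7) + p(k-12) + p(k-15) - ... (offsets j(3j∓1)/2, signs ++--, p(0)=1, p(<0)=0).
DP table for k = 0..84: p(0)=1, p(1)=1, p(2)=2, p(3)=3, p(4)=5, p(5)=7, p(6)=11, p(7)=15, p(8)=22, p(9)=30, p(10)=42, p(11)=56, p(12)=77, p(13)=101, p(14)=135, p(15)=176, p(16)=231, p(17)=297, p(18)=385, p(19)=490, p(20)=627, p(21)=792, p(22)=1002, p(23)=1255, p(24)=1575, p(25)=1958, p(26)=2436, p(27)=3010, p(28)=3718, p(29)=4565, p(30)=5604, p(31)=6842, p(32)=8349, p(33)=10143, p(34)=12310, p(35)=14883, p(36)=17977, p(37)=21637, p(38)=26015, p(39)=31185, p(40)=37338, p(41)=44583, p(42)=53174, p(43)=63261, p(44)=75175, p(45)=89134, p(46)=105558, p(47)=124754, p(48)=147273, p(49)=173525, p(50)=204226, p(51)=239943, p(52)=281589, p(53)=329931, p(54)=386155, p(55)=451276, p(56)=526823, p(57)=614154, p(58)=715220, p(59)=831820, p(60)=966467, p(61)=1121505, p(62)=1300156, p(63)=1505499, p(64)=1741630, p(65)=2012558, p(66)=2323520, p(67)=2679689, p(68)=3087735, p(69)=3554345, p(70)=4087968, p(71)=4697205, p(72)=5392783, p(73)=6185689, p(74)=7089500, p(75)=8118264, p(76)=9289091, p(77)=10619863, p(78)=12132164, p(79)=13848650, p(80)=15796476, p(81)=18004327, p(82)=20506255, p(83)=23338469, p(84)=26543660.
Final step: p(85) = p(84) + p(83) - p(80) - p(78) + p(73) + p(70) - p(63) - p(59) + p(50) + p(45) - p(34) - p(28) + p(15) + p(8)
= 26543660 + 23338469 - 15796476 - 12132164 + 6185689 + 4087968 - 1505499 - 831820 + 204226 + 89134 - 12310 - 3718 + 176 + 22
= 30167357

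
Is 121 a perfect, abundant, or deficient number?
deficient

Proper divisors of 121: sum = 1 + 11 = 12
Since 12 < 121, 121 is deficient.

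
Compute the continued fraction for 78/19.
[4; 9, 2]

Euclidean algorithm steps:
78 = 4 × 19 + 2
19 = 9 × 2 + 1
2 = 2 × 1 + 0
Continued fraction: [4; 9, 2]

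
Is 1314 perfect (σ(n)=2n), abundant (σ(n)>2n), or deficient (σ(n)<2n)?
abundant

Proper divisors of 1314: sum = 1 + 2 + 3 + 6 + 9 + 18 + 73 + 146 + 219 + 438 + 657 = 1572
Since 1572 > 1314, 1314 is abundant.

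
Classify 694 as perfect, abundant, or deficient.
deficient

Proper divisors of 694: sum = 1 + 2 + 347 = 350
Since 350 < 694, 694 is deficient.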